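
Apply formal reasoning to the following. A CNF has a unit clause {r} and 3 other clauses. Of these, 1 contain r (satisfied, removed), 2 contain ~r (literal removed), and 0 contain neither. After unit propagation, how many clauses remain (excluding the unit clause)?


Satisfied (removed): 1
Shortened (remain): 2
Unchanged (remain): 0
Remaining = 2 + 0 = 2

2


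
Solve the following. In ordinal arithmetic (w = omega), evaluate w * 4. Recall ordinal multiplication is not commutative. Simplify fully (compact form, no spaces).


Compute w * 4.
Ordinal * is associative and left-distributive over +, but NOT commutative; for finite n>1, n*w = w but w*n stays w*n.
w * 4 means 4 copies of w concatenated: w*4.
Result = w*4

w*4


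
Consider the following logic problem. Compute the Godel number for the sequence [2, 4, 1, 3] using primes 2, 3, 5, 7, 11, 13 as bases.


Encode each element as an exponent of the corresponding prime:
  2^2 = 4
  3^4 = 81
  5^1 = 5
  7^3 = 343
Product = 4 * 81 * 5 * 343 = 555660

555660


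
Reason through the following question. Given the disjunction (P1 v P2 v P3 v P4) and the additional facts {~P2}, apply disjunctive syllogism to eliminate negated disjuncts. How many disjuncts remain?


Original disjuncts (4): P1, P2, P3, P4
Negated (eliminate): ~P2
Remaining disjuncts: P1, P3, P4
Count = 4 - 1 = 3

3


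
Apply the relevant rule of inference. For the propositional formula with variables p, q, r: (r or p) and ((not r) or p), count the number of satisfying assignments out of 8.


Evaluate all 8 assignments for p, q, r:
p=0, q=0, r=0: 0
p=0, q=0, r=1: 0
p=0, q=1, r=0: 0
p=0, q=1, r=1: 0
p=1, q=0, r=0: 1
p=1, q=0, r=1: 1
p=1, q=1, r=0: 1
p=1, q=1, r=1: 1
Satisfying count = 4

4


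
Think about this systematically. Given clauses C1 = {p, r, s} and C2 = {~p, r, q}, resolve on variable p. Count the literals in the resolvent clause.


Remove p from C1 and ~p from C2.
C1 remainder: {r, s}
C2 remainder: {r, q}
Union (resolvent): {q, r, s}
Resolvent has 3 literal(s).

3


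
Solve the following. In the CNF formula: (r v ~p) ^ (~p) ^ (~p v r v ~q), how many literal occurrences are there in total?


Counting literals in each clause:
Clause 1: 2 literal(s)
Clause 2: 1 literal(s)
Clause 3: 3 literal(s)
Total = 6

6


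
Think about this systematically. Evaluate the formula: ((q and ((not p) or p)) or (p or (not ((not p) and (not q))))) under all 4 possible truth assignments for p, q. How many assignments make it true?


Check all 4 assignments:
p=0, q=0: 0
p=0, q=1: 1
p=1, q=0: 1
p=1, q=1: 1
Count of True = 3

3


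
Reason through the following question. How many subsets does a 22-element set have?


The power set of a set with n elements has 2^n elements.
|P(S)| = 2^22 = 4194304

4194304


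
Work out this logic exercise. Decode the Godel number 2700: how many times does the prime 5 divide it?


Factorize 2700 by dividing by 5 repeatedly.
Division steps: 5 divides 2700 exactly 2 time(s).
Exponent of 5 = 2

2


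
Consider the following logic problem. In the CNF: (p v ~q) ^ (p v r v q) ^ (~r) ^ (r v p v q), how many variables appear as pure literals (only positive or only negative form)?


Check each variable for pure literal status:
p: pure positive
q: mixed (not pure)
r: mixed (not pure)
Pure literal count = 1

1


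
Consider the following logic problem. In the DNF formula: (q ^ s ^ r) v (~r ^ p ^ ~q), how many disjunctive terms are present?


A DNF formula is a disjunction of terms (conjunctions).
Terms are separated by v.
Counting the disjuncts: 2 terms.

2


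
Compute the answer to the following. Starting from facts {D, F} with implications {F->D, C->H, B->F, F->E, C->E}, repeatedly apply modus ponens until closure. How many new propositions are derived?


Initial facts: {D, F}
Apply modus ponens to closure:
  F and F->E  =>  E
Final known: {D, E, F}
New propositions: {E}
Count = 1

1


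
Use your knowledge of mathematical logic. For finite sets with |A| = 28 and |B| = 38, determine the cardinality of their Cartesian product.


The Cartesian product A x B contains all ordered pairs (a, b).
|A x B| = |A| * |B| = 28 * 38 = 1064

1064


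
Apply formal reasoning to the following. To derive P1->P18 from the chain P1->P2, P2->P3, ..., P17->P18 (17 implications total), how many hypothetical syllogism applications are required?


With 17 implications in a chain connecting 18 propositions:
P1->P2, P2->P3, ..., P17->P18
Steps needed = (number of implications) - 1 = 17 - 1 = 16

16


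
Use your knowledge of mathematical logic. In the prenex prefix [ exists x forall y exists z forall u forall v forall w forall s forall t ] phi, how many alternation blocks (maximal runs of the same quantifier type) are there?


Quantifier-type sequence: E A E A A A A A  (A=forall, E=exists)
Group into maximal same-type runs:
  Ex1 | Ax1 | Ex1 | Ax5
Number of blocks = 4

4


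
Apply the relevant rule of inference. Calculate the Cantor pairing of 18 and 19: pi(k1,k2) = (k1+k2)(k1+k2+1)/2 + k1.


k1 + k2 = 37
(k1+k2)(k1+k2+1)/2 = 37 * 38 / 2 = 703
pi = 703 + 18 = 721

721


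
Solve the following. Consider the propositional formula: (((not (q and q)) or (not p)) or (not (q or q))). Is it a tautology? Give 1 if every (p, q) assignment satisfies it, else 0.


Check all 4 assignments:
p=0, q=0: 1
p=0, q=1: 1
p=1, q=0: 1
p=1, q=1: 0
Satisfying count = 3/4.
Tautology iff count = 4: no.

0


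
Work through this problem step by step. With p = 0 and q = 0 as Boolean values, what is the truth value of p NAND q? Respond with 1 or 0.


p = 0, q = 0
Operation: p NAND q
Evaluate: 0 NAND 0 = 1

1


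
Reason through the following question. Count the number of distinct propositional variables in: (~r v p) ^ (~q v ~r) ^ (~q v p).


Identify each variable that appears in the formula.
Variables found: p, q, r
Count = 3

3


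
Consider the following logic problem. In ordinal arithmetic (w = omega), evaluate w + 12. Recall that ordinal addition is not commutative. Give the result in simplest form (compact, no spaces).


Compute w + 12.
Ordinal + is associative but NOT commutative; for finite n>0, n + w = w but w + n stays w+n.
w + 12 is already in normal form (a successor ordinal beyond w).
Result = w+12

w+12


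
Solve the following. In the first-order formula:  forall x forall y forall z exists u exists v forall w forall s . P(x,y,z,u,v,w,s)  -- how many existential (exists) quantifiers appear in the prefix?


Quantifier prefix: forall x forall y forall z exists u exists v forall w forall s
Mark each quantifier type:
  U U U E E U U
Universal count = 5, Existential count = 2
Asked for existential (exists) quantifiers: 2

2


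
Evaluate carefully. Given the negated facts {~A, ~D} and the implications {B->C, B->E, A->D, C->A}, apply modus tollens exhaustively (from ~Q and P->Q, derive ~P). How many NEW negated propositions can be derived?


Initial negated facts: {~A, ~D}
Apply modus tollens to closure:
  ~A and C->A  =>  ~C
  ~C and B->C  =>  ~B
Final negated: {~A, ~B, ~C, ~D}
New negations: {~B, ~C}
Count = 2

2


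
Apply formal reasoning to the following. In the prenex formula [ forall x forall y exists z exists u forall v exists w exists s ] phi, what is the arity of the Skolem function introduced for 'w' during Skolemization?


Quantifier prefix: forall x forall y exists z exists u forall v exists w exists s
'w' is existentially quantified at position 6.
Universal variables preceding it: x, y, v
Skolem function arity = 3

3


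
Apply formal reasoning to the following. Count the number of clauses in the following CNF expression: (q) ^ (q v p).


A CNF formula is a conjunction of clauses.
Clauses are separated by ^.
Counting the conjuncts: 2 clauses.

2


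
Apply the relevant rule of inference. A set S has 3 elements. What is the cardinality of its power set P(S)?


The power set of a set with n elements has 2^n elements.
|P(S)| = 2^3 = 8

8


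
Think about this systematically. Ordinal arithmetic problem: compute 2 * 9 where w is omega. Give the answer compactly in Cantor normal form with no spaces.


Compute 2 * 9.
Ordinal * is associative and left-distributive over +, but NOT commutative; for finite n>1, n*w = w but w*n stays w*n.
Both finite; ordinal * agrees with natural *: 2 * 9 = 18.
Result = 18

18


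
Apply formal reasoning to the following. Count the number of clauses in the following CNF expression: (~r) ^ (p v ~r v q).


A CNF formula is a conjunction of clauses.
Clauses are separated by ^.
Counting the conjuncts: 2 clauses.

2


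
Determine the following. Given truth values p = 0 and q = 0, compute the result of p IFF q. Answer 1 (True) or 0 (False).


p = 0, q = 0
Operation: p IFF q
Evaluate: 0 IFF 0 = 1

1


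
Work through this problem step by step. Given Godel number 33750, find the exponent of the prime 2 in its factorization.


Factorize 33750 by dividing by 2 repeatedly.
Division steps: 2 divides 33750 exactly 1 time(s).
Exponent of 2 = 1

1


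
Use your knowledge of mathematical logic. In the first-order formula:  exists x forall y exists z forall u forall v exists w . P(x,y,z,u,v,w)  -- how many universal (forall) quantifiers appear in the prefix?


Quantifier prefix: exists x forall y exists z forall u forall v exists w
Mark each quantifier type:
  E U E U U E
Universal count = 3, Existential count = 3
Asked for universal (forall) quantifiers: 3

3


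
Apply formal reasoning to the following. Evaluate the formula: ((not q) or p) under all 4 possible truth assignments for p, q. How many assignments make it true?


Check all 4 assignments:
p=0, q=0: 1
p=0, q=1: 0
p=1, q=0: 1
p=1, q=1: 1
Count of True = 3

3


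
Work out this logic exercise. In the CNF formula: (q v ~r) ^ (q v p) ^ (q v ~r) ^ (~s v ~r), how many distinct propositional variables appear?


Identify each variable that appears in the formula.
Variables found: p, q, r, s
Count = 4

4


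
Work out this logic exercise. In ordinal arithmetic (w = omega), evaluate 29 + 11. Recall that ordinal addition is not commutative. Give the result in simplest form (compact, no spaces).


Compute 29 + 11.
Ordinal + is associative but NOT commutative; for finite n>0, n + w = w but w + n stays w+n.
Both operands finite; ordinal + agrees with natural +: 29 + 11 = 40.
Result = 40

40


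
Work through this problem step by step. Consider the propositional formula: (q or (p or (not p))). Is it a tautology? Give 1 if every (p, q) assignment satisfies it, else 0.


Check all 4 assignments:
p=0, q=0: 1
p=0, q=1: 1
p=1, q=0: 1
p=1, q=1: 1
Satisfying count = 4/4.
Tautology iff count = 4: yes.

1


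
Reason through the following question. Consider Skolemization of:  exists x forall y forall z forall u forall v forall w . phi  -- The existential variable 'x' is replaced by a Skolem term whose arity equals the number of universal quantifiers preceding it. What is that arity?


Quantifier prefix: exists x forall y forall z forall u forall v forall w
'x' is existentially quantified at position 1.
No universal quantifiers precede it.
Skolem function arity = 0 (a Skolem constant)

0


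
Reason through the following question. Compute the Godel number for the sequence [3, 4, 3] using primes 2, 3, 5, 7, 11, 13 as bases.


Encode each element as an exponent of the corresponding prime:
  2^3 = 8
  3^4 = 81
  5^3 = 125
Product = 8 * 81 * 125 = 81000

81000


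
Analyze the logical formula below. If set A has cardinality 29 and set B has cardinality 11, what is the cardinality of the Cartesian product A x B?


The Cartesian product A x B contains all ordered pairs (a, b).
|A x B| = |A| * |B| = 29 * 11 = 319

319


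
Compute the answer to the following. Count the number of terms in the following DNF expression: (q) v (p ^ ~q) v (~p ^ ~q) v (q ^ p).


A DNF formula is a disjunction of terms (conjunctions).
Terms are separated by v.
Counting the disjuncts: 4 terms.

4


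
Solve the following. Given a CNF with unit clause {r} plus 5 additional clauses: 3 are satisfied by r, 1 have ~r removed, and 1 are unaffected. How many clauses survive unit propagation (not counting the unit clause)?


Satisfied (removed): 3
Shortened (remain): 1
Unchanged (remain): 1
Remaining = 1 + 1 = 2

2


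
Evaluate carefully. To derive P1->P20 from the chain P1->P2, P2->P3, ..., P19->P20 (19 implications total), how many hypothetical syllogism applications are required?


With 19 implications in a chain connecting 20 propositions:
P1->P2, P2->P3, ..., P19->P20
Steps needed = (number of implications) - 1 = 19 - 1 = 18

18


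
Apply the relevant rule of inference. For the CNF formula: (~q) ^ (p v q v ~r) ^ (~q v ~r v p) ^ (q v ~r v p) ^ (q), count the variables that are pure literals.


Check each variable for pure literal status:
p: pure positive
q: mixed (not pure)
r: pure negative
Pure literal count = 2

2


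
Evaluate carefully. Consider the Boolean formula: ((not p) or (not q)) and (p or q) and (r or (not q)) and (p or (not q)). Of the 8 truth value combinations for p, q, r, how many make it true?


Evaluate all 8 assignments for p, q, r:
p=0, q=0, r=0: 0
p=0, q=0, r=1: 0
p=0, q=1, r=0: 0
p=0, q=1, r=1: 0
p=1, q=0, r=0: 1
p=1, q=0, r=1: 1
p=1, q=1, r=0: 0
p=1, q=1, r=1: 0
Satisfying count = 2

2


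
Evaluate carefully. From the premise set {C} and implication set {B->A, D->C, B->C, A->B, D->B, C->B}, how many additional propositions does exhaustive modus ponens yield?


Initial facts: {C}
Apply modus ponens to closure:
  C and C->B  =>  B
  B and B->A  =>  A
Final known: {A, B, C}
New propositions: {A, B}
Count = 2

2


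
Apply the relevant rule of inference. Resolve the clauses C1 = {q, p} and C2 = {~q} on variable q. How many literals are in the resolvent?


Remove q from C1 and ~q from C2.
C1 remainder: {p}
C2 remainder: {}
Union (resolvent): {p}
Resolvent has 1 literal(s).

1


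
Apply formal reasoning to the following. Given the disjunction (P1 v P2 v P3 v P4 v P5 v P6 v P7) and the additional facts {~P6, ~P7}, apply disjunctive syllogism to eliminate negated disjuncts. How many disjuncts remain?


Original disjuncts (7): P1, P2, P3, P4, P5, P6, P7
Negated (eliminate): ~P6, ~P7
Remaining disjuncts: P1, P2, P3, P4, P5
Count = 7 - 2 = 5

5


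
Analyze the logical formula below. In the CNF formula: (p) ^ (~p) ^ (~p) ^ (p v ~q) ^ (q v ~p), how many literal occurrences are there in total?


Counting literals in each clause:
Clause 1: 1 literal(s)
Clause 2: 1 literal(s)
Clause 3: 1 literal(s)
Clause 4: 2 literal(s)
Clause 5: 2 literal(s)
Total = 7

7


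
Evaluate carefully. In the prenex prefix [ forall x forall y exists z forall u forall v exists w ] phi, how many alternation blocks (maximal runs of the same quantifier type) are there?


Quantifier-type sequence: A A E A A E  (A=forall, E=exists)
Group into maximal same-type runs:
  Ax2 | Ex1 | Ax2 | Ex1
Number of blocks = 4

4


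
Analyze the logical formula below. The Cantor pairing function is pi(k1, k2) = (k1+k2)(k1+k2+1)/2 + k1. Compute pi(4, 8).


k1 + k2 = 12
(k1+k2)(k1+k2+1)/2 = 12 * 13 / 2 = 78
pi = 78 + 4 = 82

82


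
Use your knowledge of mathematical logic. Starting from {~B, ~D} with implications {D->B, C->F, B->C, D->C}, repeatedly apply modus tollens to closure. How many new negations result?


Initial negated facts: {~B, ~D}
Apply modus tollens to closure:
  (no implication fires)
Final negated: {~B, ~D}
New negations: {(none)}
Count = 0

0


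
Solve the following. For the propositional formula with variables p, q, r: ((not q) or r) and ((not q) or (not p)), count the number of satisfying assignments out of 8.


Evaluate all 8 assignments for p, q, r:
p=0, q=0, r=0: 1
p=0, q=0, r=1: 1
p=0, q=1, r=0: 0
p=0, q=1, r=1: 1
p=1, q=0, r=0: 1
p=1, q=0, r=1: 1
p=1, q=1, r=0: 0
p=1, q=1, r=1: 0
Satisfying count = 5

5


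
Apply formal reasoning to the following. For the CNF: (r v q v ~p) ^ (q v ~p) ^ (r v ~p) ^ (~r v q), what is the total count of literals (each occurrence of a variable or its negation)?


Counting literals in each clause:
Clause 1: 3 literal(s)
Clause 2: 2 literal(s)
Clause 3: 2 literal(s)
Clause 4: 2 literal(s)
Total = 9

9


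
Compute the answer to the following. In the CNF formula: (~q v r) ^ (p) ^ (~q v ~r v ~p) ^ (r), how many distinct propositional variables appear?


Identify each variable that appears in the formula.
Variables found: p, q, r
Count = 3

3


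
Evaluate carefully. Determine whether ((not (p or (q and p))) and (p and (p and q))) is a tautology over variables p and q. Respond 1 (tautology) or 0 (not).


Check all 4 assignments:
p=0, q=0: 0
p=0, q=1: 0
p=1, q=0: 0
p=1, q=1: 0
Satisfying count = 0/4.
Tautology iff count = 4: no.

0


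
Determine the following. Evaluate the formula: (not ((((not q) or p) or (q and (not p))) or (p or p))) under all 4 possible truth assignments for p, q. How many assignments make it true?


Check all 4 assignments:
p=0, q=0: 0
p=0, q=1: 0
p=1, q=0: 0
p=1, q=1: 0
Count of True = 0

0


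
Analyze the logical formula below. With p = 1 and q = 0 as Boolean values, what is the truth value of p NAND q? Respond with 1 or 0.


p = 1, q = 0
Operation: p NAND q
Evaluate: 1 NAND 0 = 1

1


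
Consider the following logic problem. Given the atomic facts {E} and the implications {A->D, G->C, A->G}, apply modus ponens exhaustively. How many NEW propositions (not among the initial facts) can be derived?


Initial facts: {E}
Apply modus ponens to closure:
  (no implication fires)
Final known: {E}
New propositions: {(none)}
Count = 0

0


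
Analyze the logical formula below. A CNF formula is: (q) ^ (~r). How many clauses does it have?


A CNF formula is a conjunction of clauses.
Clauses are separated by ^.
Counting the conjuncts: 2 clauses.

2


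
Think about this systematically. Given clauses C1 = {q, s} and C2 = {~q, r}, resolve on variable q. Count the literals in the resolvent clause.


Remove q from C1 and ~q from C2.
C1 remainder: {s}
C2 remainder: {r}
Union (resolvent): {r, s}
Resolvent has 2 literal(s).

2


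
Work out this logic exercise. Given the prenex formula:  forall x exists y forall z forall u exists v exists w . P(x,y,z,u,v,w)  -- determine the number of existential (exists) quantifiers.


Quantifier prefix: forall x exists y forall z forall u exists v exists w
Mark each quantifier type:
  U E U U E E
Universal count = 3, Existential count = 3
Asked for existential (exists) quantifiers: 3

3


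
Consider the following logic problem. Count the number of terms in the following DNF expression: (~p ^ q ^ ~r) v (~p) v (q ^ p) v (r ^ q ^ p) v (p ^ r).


A DNF formula is a disjunction of terms (conjunctions).
Terms are separated by v.
Counting the disjuncts: 5 terms.

5


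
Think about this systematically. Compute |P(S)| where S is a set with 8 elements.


The power set of a set with n elements has 2^n elements.
|P(S)| = 2^8 = 256

256


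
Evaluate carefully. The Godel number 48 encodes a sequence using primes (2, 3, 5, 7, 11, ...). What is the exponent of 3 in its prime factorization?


Factorize 48 by dividing by 3 repeatedly.
Division steps: 3 divides 48 exactly 1 time(s).
Exponent of 3 = 1

1


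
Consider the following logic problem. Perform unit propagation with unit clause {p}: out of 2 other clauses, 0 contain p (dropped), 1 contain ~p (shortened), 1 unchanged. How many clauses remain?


Satisfied (removed): 0
Shortened (remain): 1
Unchanged (remain): 1
Remaining = 1 + 1 = 2

2


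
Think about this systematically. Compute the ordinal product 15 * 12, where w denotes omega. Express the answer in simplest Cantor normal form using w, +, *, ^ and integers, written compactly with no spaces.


Compute 15 * 12.
Ordinal * is associative and left-distributive over +, but NOT commutative; for finite n>1, n*w = w but w*n stays w*n.
Both finite; ordinal * agrees with natural *: 15 * 12 = 180.
Result = 180

180


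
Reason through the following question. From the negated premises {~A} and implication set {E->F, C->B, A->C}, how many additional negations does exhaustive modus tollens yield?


Initial negated facts: {~A}
Apply modus tollens to closure:
  (no implication fires)
Final negated: {~A}
New negations: {(none)}
Count = 0

0


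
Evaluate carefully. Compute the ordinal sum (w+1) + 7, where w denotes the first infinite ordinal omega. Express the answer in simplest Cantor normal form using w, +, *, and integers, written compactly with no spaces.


Compute (w+1) + 7.
Ordinal + is associative but NOT commutative; for finite n>0, n + w = w but w + n stays w+n.
By associativity: (w+1) + 7 = w + (1+7) = w+8.
Result = w+8

w+8


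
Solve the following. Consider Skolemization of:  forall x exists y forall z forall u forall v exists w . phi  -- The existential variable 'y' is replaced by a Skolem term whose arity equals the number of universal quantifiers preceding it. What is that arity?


Quantifier prefix: forall x exists y forall z forall u forall v exists w
'y' is existentially quantified at position 2.
Universal variables preceding it: x
Skolem function arity = 1

1


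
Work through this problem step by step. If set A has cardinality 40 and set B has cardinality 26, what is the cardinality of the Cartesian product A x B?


The Cartesian product A x B contains all ordered pairs (a, b).
|A x B| = |A| * |B| = 40 * 26 = 1040

1040


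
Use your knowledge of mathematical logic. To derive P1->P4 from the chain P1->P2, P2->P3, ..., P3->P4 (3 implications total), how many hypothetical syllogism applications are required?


With 3 implications in a chain connecting 4 propositions:
P1->P2, P2->P3, ..., P3->P4
Steps needed = (number of implications) - 1 = 3 - 1 = 2

2


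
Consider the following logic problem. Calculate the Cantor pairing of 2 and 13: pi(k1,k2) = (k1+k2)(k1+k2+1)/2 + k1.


k1 + k2 = 15
(k1+k2)(k1+k2+1)/2 = 15 * 16 / 2 = 120
pi = 120 + 2 = 122

122


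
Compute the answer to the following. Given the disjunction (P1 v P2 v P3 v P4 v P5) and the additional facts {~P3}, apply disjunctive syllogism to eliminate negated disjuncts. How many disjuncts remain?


Original disjuncts (5): P1, P2, P3, P4, P5
Negated (eliminate): ~P3
Remaining disjuncts: P1, P2, P4, P5
Count = 5 - 1 = 4

4


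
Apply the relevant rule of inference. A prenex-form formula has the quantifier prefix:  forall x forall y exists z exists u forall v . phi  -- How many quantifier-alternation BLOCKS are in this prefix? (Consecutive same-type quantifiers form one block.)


Quantifier-type sequence: A A E E A  (A=forall, E=exists)
Group into maximal same-type runs:
  Ax2 | Ex2 | Ax1
Number of blocks = 3

3


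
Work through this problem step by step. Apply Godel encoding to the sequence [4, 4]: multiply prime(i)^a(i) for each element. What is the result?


Encode each element as an exponent of the corresponding prime:
  2^4 = 16
  3^4 = 81
Product = 16 * 81 = 1296

1296


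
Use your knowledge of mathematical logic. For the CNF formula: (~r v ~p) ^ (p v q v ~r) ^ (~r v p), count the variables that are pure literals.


Check each variable for pure literal status:
p: mixed (not pure)
q: pure positive
r: pure negative
Pure literal count = 2

2


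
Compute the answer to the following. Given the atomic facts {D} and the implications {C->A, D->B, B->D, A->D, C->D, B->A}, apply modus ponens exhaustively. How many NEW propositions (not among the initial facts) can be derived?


Initial facts: {D}
Apply modus ponens to closure:
  D and D->B  =>  B
  B and B->A  =>  A
Final known: {A, B, D}
New propositions: {A, B}
Count = 2

2


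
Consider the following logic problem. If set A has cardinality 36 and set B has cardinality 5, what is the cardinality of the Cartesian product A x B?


The Cartesian product A x B contains all ordered pairs (a, b).
|A x B| = |A| * |B| = 36 * 5 = 180

180


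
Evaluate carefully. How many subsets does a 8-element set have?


The power set of a set with n elements has 2^n elements.
|P(S)| = 2^8 = 256

256


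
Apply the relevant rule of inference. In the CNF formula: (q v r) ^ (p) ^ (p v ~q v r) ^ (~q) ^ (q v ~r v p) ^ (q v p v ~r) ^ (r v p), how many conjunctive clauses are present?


A CNF formula is a conjunction of clauses.
Clauses are separated by ^.
Counting the conjuncts: 7 clauses.

7


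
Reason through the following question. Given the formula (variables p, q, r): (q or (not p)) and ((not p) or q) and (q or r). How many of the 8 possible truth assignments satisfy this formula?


Evaluate all 8 assignments for p, q, r:
p=0, q=0, r=0: 0
p=0, q=0, r=1: 1
p=0, q=1, r=0: 1
p=0, q=1, r=1: 1
p=1, q=0, r=0: 0
p=1, q=0, r=1: 0
p=1, q=1, r=0: 1
p=1, q=1, r=1: 1
Satisfying count = 5

5


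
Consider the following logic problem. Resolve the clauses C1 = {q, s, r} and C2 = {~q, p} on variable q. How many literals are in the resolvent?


Remove q from C1 and ~q from C2.
C1 remainder: {s, r}
C2 remainder: {p}
Union (resolvent): {p, r, s}
Resolvent has 3 literal(s).

3


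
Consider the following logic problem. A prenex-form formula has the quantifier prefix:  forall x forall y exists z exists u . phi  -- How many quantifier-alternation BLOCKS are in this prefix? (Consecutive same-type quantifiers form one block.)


Quantifier-type sequence: A A E E  (A=forall, E=exists)
Group into maximal same-type runs:
  Ax2 | Ex2
Number of blocks = 2

2


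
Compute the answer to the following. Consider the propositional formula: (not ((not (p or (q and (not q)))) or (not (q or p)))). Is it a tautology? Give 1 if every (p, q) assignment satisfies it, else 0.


Check all 4 assignments:
p=0, q=0: 0
p=0, q=1: 0
p=1, q=0: 1
p=1, q=1: 1
Satisfying count = 2/4.
Tautology iff count = 4: no.

0


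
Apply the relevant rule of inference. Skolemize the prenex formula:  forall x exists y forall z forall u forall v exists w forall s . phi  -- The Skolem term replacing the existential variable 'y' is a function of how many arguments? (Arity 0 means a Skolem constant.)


Quantifier prefix: forall x exists y forall z forall u forall v exists w forall s
'y' is existentially quantified at position 2.
Universal variables preceding it: x
Skolem function arity = 1

1


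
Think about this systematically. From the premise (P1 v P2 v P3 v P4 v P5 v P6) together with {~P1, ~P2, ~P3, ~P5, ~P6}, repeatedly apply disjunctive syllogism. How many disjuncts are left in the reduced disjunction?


Original disjuncts (6): P1, P2, P3, P4, P5, P6
Negated (eliminate): ~P1, ~P2, ~P3, ~P5, ~P6
Remaining disjuncts: P4
Count = 6 - 5 = 1

1


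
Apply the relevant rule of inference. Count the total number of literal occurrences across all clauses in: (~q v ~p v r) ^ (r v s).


Counting literals in each clause:
Clause 1: 3 literal(s)
Clause 2: 2 literal(s)
Total = 5

5


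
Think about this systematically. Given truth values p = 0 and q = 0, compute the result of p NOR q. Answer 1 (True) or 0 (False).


p = 0, q = 0
Operation: p NOR q
Evaluate: 0 NOR 0 = 1

1


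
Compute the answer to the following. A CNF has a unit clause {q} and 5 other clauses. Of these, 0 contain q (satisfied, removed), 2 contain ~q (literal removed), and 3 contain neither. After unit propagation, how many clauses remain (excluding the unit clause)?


Satisfied (removed): 0
Shortened (remain): 2
Unchanged (remain): 3
Remaining = 2 + 3 = 5

5


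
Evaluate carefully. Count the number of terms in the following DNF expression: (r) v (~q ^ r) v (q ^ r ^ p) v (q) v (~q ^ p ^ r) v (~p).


A DNF formula is a disjunction of terms (conjunctions).
Terms are separated by v.
Counting the disjuncts: 6 terms.

6


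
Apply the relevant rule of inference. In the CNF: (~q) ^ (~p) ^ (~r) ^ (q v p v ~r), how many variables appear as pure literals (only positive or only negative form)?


Check each variable for pure literal status:
p: mixed (not pure)
q: mixed (not pure)
r: pure negative
Pure literal count = 1

1


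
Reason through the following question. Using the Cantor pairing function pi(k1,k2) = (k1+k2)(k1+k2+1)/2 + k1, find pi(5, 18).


k1 + k2 = 23
(k1+k2)(k1+k2+1)/2 = 23 * 24 / 2 = 276
pi = 276 + 5 = 281

281


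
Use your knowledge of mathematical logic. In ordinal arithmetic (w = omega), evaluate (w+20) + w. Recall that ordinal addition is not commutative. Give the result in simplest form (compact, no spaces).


Compute (w+20) + w.
Ordinal + is associative but NOT commutative; for finite n>0, n + w = w but w + n stays w+n.
(w+20) + w = w + (20+w) = w + w = w*2 (the finite tail 20 is absorbed by the right w).
Result = w*2

w*2


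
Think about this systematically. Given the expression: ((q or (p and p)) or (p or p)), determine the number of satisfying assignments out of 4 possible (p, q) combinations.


Check all 4 assignments:
p=0, q=0: 0
p=0, q=1: 1
p=1, q=0: 1
p=1, q=1: 1
Count of True = 3

3


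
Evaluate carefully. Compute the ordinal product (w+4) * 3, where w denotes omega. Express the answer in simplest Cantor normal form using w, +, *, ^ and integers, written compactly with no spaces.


Compute (w+4) * 3.
Ordinal * is associative and left-distributive over +, but NOT commutative; for finite n>1, n*w = w but w*n stays w*n.
(w+4) * 3 = (w+4) repeated 3 times. Each intermediate +4 is absorbed by the following w; only the last survives: w*3+4.
Result = w*3+4

w*3+4


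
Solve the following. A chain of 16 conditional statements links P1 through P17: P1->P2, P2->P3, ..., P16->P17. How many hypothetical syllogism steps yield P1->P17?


With 16 implications in a chain connecting 17 propositions:
P1->P2, P2->P3, ..., P16->P17
Steps needed = (number of implications) - 1 = 16 - 1 = 15

15


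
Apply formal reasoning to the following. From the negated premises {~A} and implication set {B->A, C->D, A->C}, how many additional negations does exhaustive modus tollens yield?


Initial negated facts: {~A}
Apply modus tollens to closure:
  ~A and B->A  =>  ~B
Final negated: {~A, ~B}
New negations: {~B}
Count = 1

1


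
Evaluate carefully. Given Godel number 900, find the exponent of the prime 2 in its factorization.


Factorize 900 by dividing by 2 repeatedly.
Division steps: 2 divides 900 exactly 2 time(s).
Exponent of 2 = 2

2


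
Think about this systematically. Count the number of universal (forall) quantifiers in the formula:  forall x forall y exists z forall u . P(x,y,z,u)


Quantifier prefix: forall x forall y exists z forall u
Mark each quantifier type:
  U U E U
Universal count = 3, Existential count = 1
Asked for universal (forall) quantifiers: 3

3


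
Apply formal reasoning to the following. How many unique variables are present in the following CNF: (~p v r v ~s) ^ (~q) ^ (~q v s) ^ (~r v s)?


Identify each variable that appears in the formula.
Variables found: p, q, r, s
Count = 4

4


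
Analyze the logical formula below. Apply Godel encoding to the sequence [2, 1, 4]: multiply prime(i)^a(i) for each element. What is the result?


Encode each element as an exponent of the corresponding prime:
  2^2 = 4
  3^1 = 3
  5^4 = 625
Product = 4 * 3 * 625 = 7500

7500


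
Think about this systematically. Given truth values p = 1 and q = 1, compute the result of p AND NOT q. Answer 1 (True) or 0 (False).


p = 1, q = 1
Operation: p AND NOT q
Evaluate: 1 AND NOT 1 = 0

0


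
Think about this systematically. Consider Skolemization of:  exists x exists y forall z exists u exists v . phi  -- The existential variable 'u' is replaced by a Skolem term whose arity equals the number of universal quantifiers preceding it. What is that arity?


Quantifier prefix: exists x exists y forall z exists u exists v
'u' is existentially quantified at position 4.
Universal variables preceding it: z
Skolem function arity = 1

1


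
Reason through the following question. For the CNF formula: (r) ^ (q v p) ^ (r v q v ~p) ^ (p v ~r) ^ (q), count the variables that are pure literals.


Check each variable for pure literal status:
p: mixed (not pure)
q: pure positive
r: mixed (not pure)
Pure literal count = 1

1


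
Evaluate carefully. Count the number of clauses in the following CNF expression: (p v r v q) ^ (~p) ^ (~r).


A CNF formula is a conjunction of clauses.
Clauses are separated by ^.
Counting the conjuncts: 3 clauses.

3


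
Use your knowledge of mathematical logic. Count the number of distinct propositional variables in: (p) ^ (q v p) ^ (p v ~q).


Identify each variable that appears in the formula.
Variables found: p, q
Count = 2

2


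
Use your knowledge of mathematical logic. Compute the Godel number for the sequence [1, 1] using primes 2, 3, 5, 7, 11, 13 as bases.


Encode each element as an exponent of the corresponding prime:
  2^1 = 2
  3^1 = 3
Product = 2 * 3 = 6

6


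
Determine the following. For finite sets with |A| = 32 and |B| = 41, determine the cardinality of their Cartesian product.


The Cartesian product A x B contains all ordered pairs (a, b).
|A x B| = |A| * |B| = 32 * 41 = 1312

1312


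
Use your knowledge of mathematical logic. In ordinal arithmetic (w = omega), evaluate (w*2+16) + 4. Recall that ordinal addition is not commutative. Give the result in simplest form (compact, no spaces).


Compute (w*2+16) + 4.
Ordinal + is associative but NOT commutative; for finite n>0, n + w = w but w + n stays w+n.
By associativity: (w*2+16) + 4 = w*2 + (16+4) = w*2+20.
Result = w*2+20

w*2+20


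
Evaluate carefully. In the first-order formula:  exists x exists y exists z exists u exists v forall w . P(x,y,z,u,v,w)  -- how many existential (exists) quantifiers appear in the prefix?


Quantifier prefix: exists x exists y exists z exists u exists v forall w
Mark each quantifier type:
  E E E E E U
Universal count = 1, Existential count = 5
Asked for existential (exists) quantifiers: 5

5


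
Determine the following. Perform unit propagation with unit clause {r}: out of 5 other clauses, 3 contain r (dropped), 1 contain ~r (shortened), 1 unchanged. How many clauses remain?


Satisfied (removed): 3
Shortened (remain): 1
Unchanged (remain): 1
Remaining = 1 + 1 = 2

2


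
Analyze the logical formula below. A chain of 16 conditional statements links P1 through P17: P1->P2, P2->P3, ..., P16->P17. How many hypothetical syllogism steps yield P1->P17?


With 16 implications in a chain connecting 17 propositions:
P1->P2, P2->P3, ..., P16->P17
Steps needed = (number of implications) - 1 = 16 - 1 = 15

15


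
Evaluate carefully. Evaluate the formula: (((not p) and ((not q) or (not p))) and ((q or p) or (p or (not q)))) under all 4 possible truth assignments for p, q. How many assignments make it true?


Check all 4 assignments:
p=0, q=0: 1
p=0, q=1: 1
p=1, q=0: 0
p=1, q=1: 0
Count of True = 2

2


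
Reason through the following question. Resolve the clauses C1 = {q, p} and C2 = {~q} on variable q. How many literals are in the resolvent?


Remove q from C1 and ~q from C2.
C1 remainder: {p}
C2 remainder: {}
Union (resolvent): {p}
Resolvent has 1 literal(s).

1


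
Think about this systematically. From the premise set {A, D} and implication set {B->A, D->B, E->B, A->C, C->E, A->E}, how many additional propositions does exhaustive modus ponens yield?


Initial facts: {A, D}
Apply modus ponens to closure:
  D and D->B  =>  B
  A and A->C  =>  C
  C and C->E  =>  E
Final known: {A, B, C, D, E}
New propositions: {B, C, E}
Count = 3

3


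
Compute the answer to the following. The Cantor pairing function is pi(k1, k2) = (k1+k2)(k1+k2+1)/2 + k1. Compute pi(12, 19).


k1 + k2 = 31
(k1+k2)(k1+k2+1)/2 = 31 * 32 / 2 = 496
pi = 496 + 12 = 508

508


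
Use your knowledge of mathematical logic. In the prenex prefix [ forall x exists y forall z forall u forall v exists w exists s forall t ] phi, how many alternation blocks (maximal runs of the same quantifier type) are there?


Quantifier-type sequence: A E A A A E E A  (A=forall, E=exists)
Group into maximal same-type runs:
  Ax1 | Ex1 | Ax3 | Ex2 | Ax1
Number of blocks = 5

5


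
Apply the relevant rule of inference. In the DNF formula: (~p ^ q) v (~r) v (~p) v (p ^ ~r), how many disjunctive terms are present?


A DNF formula is a disjunction of terms (conjunctions).
Terms are separated by v.
Counting the disjuncts: 4 terms.

4


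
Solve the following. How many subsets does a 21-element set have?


The power set of a set with n elements has 2^n elements.
|P(S)| = 2^21 = 2097152

2097152


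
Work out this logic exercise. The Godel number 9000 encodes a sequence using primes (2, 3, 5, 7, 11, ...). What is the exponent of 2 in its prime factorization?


Factorize 9000 by dividing by 2 repeatedly.
Division steps: 2 divides 9000 exactly 3 time(s).
Exponent of 2 = 3

3


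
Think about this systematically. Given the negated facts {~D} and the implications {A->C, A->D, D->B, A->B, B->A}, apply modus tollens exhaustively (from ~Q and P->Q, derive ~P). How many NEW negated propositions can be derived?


Initial negated facts: {~D}
Apply modus tollens to closure:
  ~D and A->D  =>  ~A
  ~A and B->A  =>  ~B
Final negated: {~A, ~B, ~D}
New negations: {~A, ~B}
Count = 2

2


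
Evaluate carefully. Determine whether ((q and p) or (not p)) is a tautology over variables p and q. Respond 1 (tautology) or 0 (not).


Check all 4 assignments:
p=0, q=0: 1
p=0, q=1: 1
p=1, q=0: 0
p=1, q=1: 1
Satisfying count = 3/4.
Tautology iff count = 4: no.

0


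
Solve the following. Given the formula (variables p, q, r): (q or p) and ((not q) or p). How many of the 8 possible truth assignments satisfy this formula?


Evaluate all 8 assignments for p, q, r:
p=0, q=0, r=0: 0
p=0, q=0, r=1: 0
p=0, q=1, r=0: 0
p=0, q=1, r=1: 0
p=1, q=0, r=0: 1
p=1, q=0, r=1: 1
p=1, q=1, r=0: 1
p=1, q=1, r=1: 1
Satisfying count = 4

4


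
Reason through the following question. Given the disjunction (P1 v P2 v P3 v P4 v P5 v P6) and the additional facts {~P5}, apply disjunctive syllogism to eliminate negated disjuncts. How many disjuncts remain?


Original disjuncts (6): P1, P2, P3, P4, P5, P6
Negated (eliminate): ~P5
Remaining disjuncts: P1, P2, P3, P4, P6
Count = 6 - 1 = 5

5


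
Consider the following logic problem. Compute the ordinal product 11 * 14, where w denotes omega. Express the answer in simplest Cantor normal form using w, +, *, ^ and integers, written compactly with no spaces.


Compute 11 * 14.
Ordinal * is associative and left-distributive over +, but NOT commutative; for finite n>1, n*w = w but w*n stays w*n.
Both finite; ordinal * agrees with natural *: 11 * 14 = 154.
Result = 154

154


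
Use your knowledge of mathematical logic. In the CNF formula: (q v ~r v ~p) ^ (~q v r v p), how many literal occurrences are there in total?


Counting literals in each clause:
Clause 1: 3 literal(s)
Clause 2: 3 literal(s)
Total = 6

6


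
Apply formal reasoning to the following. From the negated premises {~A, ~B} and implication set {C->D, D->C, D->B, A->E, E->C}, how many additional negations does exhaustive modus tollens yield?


Initial negated facts: {~A, ~B}
Apply modus tollens to closure:
  ~B and D->B  =>  ~D
  ~D and C->D  =>  ~C
  ~C and E->C  =>  ~E
Final negated: {~A, ~B, ~C, ~D, ~E}
New negations: {~C, ~D, ~E}
Count = 3

3


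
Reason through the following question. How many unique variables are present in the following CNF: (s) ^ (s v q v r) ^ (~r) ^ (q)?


Identify each variable that appears in the formula.
Variables found: q, r, s
Count = 3

3


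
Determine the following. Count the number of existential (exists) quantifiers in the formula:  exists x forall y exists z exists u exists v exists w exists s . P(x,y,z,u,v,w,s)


Quantifier prefix: exists x forall y exists z exists u exists v exists w exists s
Mark each quantifier type:
  E U E E E E E
Universal count = 1, Existential count = 6
Asked for existential (exists) quantifiers: 6

6
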